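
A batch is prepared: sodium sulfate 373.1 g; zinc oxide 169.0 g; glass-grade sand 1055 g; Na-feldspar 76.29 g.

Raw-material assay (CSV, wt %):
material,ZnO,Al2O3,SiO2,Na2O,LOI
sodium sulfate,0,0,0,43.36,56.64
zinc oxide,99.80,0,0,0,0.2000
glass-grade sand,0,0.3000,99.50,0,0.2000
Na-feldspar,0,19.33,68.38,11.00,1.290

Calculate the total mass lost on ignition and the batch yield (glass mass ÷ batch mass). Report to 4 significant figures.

Rounding to four significant figures extends to each in-between result as printed — the working math keeps full precision at each step. Each reported figure is rounded once only — the derived quantities, including LOI, four oxide percentages, net glass mass, yield, the totals, are recomputed using the weight values for 1459 g of glass at full float precision, as set out in problem or answer.
LOI of each material in turn:
  sodium sulfate: 373.1 × 0.5664 = 211.3 g
  zinc oxide: 169.0 × 0.002000 = 0.3380 g
  glass-grade sand: 1055 × 0.002000 = 2.110 g
  Na-feldspar: 76.29 × 0.01290 = 0.9841 g
Total LOI = 214.8 g
Glass = batch − LOI = 1673 − 214.8 = 1459 g

LOI loss = 214.8 g; glass = 1459 g; yield = 87.17%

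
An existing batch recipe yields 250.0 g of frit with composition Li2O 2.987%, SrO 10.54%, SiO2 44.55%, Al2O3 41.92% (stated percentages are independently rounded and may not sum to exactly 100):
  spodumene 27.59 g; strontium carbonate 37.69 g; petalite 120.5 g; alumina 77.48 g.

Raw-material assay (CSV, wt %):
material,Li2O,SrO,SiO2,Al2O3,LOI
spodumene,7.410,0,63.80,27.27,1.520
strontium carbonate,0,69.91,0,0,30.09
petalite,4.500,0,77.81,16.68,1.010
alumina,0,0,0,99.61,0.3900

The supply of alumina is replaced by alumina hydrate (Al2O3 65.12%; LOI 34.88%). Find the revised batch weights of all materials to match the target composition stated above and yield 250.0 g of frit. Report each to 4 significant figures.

Each numeric step carries full precision at all times — intermediates are displayed, rounded to four significant digits, on the page; a single rounding completes each reported number; derived quantities (ignition loss, glass mass, the yield, the totals, four oxide percentages) are recomputed at exact precision from the weighed amounts at 250.0 g of glass, as they appear in the problem or the answer.
Target oxide masses per 250.0 g frit:
  Li2O: 2.987% × 250.0 = 7.468 g
  SrO: 10.54% × 250.0 = 26.35 g
  SiO2: 44.55% × 250.0 = 111.4 g
  Al2O3: 41.92% × 250.0 = 104.8 g
Mass-balance tally per oxide working from each reported weight, on the stated basis (every target is met by its sum once rounding is allowed for):
  Li2O: 27.59·0.07410 + 120.5·0.04500 = 7.467 g (target 7.468 g)
  SrO: 37.69·0.6991 = 26.35 g (target 26.35 g)
  SiO2: 27.59·0.6380 + 120.5·0.7781 = 111.4 g (target 111.4 g)
  Al2O3: 27.59·0.2727 + 120.5·0.1668 + 118.5·0.6512 = 104.8 g (target 104.8 g)
Glass-mass sanity pass: batch total minus LOI = 250.0 g (the targets, summed, come to 250.0 g; against the stated basis, 250.0 g — rounding explains the deltas).
Whole-batch sum: Σ batch = 304.3 g; LOI loss = Σ batch·LOI = 54.31 g; yield: glass divided by total = 82.15%.

Revised batch per 250.0 g frit:
  spodumene: 27.59 g
  strontium carbonate: 37.69 g
  petalite: 120.5 g
  alumina hydrate: 118.5 g
Total batch = 304.3 g; LOI loss = 54.31 g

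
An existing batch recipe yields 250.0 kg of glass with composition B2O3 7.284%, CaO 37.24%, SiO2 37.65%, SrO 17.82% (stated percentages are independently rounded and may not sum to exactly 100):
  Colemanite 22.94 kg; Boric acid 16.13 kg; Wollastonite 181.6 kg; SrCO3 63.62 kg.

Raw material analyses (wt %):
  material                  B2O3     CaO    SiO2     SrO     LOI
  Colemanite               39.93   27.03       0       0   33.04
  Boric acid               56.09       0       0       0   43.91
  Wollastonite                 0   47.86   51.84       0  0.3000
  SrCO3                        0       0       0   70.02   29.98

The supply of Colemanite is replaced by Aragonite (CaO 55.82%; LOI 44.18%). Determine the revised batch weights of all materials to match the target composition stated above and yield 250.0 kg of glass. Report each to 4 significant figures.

The intermediate values are printed, rounded to four significant figures, within the worked lines. The whole derivation keeps exact precision at all times — every reported number takes just one rounding — derived quantities are re-derived at full float precision (net glass mass, the four compositions, yield, totals, LOI) from the weighed amounts per 250.0 kg of glass as quoted within the problem or the answer.
Target oxide masses per 250.0 kg glass:
  B2O3: 7.284% × 250.0 = 18.21 kg
  CaO: 37.24% × 250.0 = 93.10 kg
  SiO2: 37.65% × 250.0 = 94.12 kg
  SrO: 17.82% × 250.0 = 44.55 kg
Per-oxide balance check per the reported batch figures, for the quoted basis mass (each sum matches its target mass modulo rounding of the values):
  B2O3: 32.47·0.5609 = 18.21 kg (target 18.21 kg)
  CaO: 11.11·0.5582 + 181.6·0.4786 = 93.12 kg (target 93.10 kg)
  SiO2: 181.6·0.5184 = 94.14 kg (target 94.12 kg)
  SrO: 63.62·0.7002 = 44.55 kg (target 44.55 kg)
Mass balance on the glass: batch total minus LOI = 250.0 kg (per-oxide target masses sum to 250.0 kg; versus the stated basis of 250.0 kg — differing by rounding only).
Whole-batch sum: Σ batch = 288.8 kg; ignition loss, Σ(batch × LOI) = 38.78 kg; yield, glass over the total, = 86.57%.

Revised batch per 250.0 kg glass:
  Aragonite: 11.11 kg
  Boric acid: 32.47 kg
  Wollastonite: 181.6 kg
  SrCO3: 63.62 kg
Total batch = 288.8 kg; LOI loss = 38.78 kg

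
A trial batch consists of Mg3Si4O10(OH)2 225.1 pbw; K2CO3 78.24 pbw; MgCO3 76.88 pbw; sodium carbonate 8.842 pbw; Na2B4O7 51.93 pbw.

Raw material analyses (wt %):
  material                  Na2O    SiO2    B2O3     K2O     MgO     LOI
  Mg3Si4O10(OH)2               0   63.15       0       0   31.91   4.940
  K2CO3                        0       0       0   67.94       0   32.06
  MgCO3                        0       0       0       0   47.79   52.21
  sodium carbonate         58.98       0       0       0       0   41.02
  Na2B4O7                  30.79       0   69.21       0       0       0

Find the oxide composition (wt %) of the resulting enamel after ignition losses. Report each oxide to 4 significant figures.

All internal work maintains full float precision from start to finish — mid-chain values are displayed rounded to 4 significant figures in the working — each reported figure sees exactly one rounding — derived quantities (yield, LOI, glass mass, five oxide percentages, the totals) are carried from the weighed amounts per 361.0 pbw of glass in exact precision as set out in the problem or answer text.
Mass of each oxide from the mix:
  Na2O: 8.842·0.5898 + 51.93·0.3079 = 21.20 pbw
  SiO2: 225.1·0.6315 = 142.2 pbw
  B2O3: 51.93·0.6921 = 35.94 pbw
  K2O: 78.24·0.6794 = 53.16 pbw
  MgO: 225.1·0.3191 + 76.88·0.4779 = 108.6 pbw
LOI: 225.1·0.04940 + 78.24·0.3206 + 76.88·0.5221 + 8.842·0.4102 = 79.97 pbw
The glass mass, total less LOI, = 441.0 − 79.97 = 361.0 pbw (= Σ oxide masses)
each oxide over glass, ×100, is wt %

Glass mass = 361.0 pbw (batch 441.0 − LOI 79.97).
Composition: Na2O 5.873%, SiO2 39.37%, B2O3 9.955%, K2O 14.72%, MgO 30.07%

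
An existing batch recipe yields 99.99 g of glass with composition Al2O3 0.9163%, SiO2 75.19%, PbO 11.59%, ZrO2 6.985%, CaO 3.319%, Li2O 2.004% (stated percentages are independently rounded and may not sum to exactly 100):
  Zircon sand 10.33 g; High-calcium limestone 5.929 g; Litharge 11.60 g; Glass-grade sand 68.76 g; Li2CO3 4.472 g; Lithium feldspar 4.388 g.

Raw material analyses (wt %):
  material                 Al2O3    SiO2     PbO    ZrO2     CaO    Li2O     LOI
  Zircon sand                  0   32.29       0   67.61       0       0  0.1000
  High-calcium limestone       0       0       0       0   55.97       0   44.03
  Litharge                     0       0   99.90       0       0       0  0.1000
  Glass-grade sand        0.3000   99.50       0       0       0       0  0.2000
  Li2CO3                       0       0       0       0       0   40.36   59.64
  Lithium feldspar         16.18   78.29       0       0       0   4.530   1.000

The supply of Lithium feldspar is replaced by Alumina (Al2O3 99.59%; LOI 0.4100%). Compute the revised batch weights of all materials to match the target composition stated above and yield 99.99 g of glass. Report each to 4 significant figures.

Rounding to 4 significant digits extends to each intermediate as displayed; all arithmetic runs at exact precision in all steps. Each reported value takes exactly one rounding. Derived quantities (ignition loss, yield, six oxide percentages, net glass mass, totals) are rebuilt using the weight values on 99.99 g of glass at exact precision, as written in the problem or answer text.
Target oxide masses per 99.99 g glass:
  Al2O3: 0.9163% × 99.99 = 0.9162 g
  SiO2: 75.19% × 99.99 = 75.18 g
  PbO: 11.59% × 99.99 = 11.59 g
  ZrO2: 6.985% × 99.99 = 6.984 g
  CaO: 3.319% × 99.99 = 3.319 g
  Li2O: 2.004% × 99.99 = 2.004 g
Verifying the oxide balance given the weights on record, under the basis named above (target by target, the sums agree once rounding is allowed for):
  Al2O3: 72.21·0.003000 + 0.7025·0.9959 = 0.9162 g (target 0.9162 g)
  SiO2: 10.33·0.3229 + 72.21·0.9950 = 75.18 g (target 75.18 g)
  PbO: 11.60·0.9990 = 11.59 g (target 11.59 g)
  ZrO2: 10.33·0.6761 = 6.984 g (target 6.984 g)
  CaO: 5.929·0.5597 = 3.318 g (target 3.319 g)
  Li2O: 4.965·0.4036 = 2.004 g (target 2.004 g)
Glass mass check: Σ batch − LOI loss = 100.0 g (oxide target masses add up to 99.99 g; versus the stated basis of 99.99 g — any gap is answer rounding).
Batch total: Σ batch = 105.7 g; loss to ignition Σ batch·LOI = 5.741 g; yield: glass divided by total = 94.57%.

Revised batch per 99.99 g glass:
  Zircon sand: 10.33 g
  High-calcium limestone: 5.929 g
  Litharge: 11.60 g
  Glass-grade sand: 72.21 g
  Li2CO3: 4.965 g
  Alumina: 0.7025 g
Total batch = 105.7 g; LOI loss = 5.741 g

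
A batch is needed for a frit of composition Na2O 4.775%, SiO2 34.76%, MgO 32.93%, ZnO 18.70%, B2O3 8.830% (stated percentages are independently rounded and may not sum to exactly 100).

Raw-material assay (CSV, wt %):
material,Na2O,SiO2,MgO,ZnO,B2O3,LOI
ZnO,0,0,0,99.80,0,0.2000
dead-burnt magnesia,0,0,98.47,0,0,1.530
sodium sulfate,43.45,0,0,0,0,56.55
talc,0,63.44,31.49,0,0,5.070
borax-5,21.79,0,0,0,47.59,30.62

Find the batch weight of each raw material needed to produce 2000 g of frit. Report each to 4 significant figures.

All arithmetic runs at exact precision through every step; working values are printed rounded to 4 significant figures between the steps — a single rounding finalizes each reported value. Derived quantities (five oxide percentages, the totals, ignition loss, yield, net glass mass) are computed at full float precision using the weight values for 2000 g of glass as quoted within the problem or answer text.
Per-oxide target masses for 2000 g frit:
  Na2O: 4.775% × 2000 = 95.50 g
  SiO2: 34.76% × 2000 = 695.2 g
  MgO: 32.93% × 2000 = 658.6 g
  ZnO: 18.70% × 2000 = 374.0 g
  B2O3: 8.830% × 2000 = 176.6 g
Mass-balance tally per oxide on the weights just shown, against the basis in use (sums match the target masses inside rounding margins):
  Na2O: 33.69·0.4345 + 371.1·0.2179 = 95.50 g (target 95.50 g)
  SiO2: 1096·0.6344 = 695.3 g (target 695.2 g)
  MgO: 318.4·0.9847 + 1096·0.3149 = 658.7 g (target 658.6 g)
  ZnO: 374.7·0.9980 = 374.0 g (target 374.0 g)
  B2O3: 371.1·0.4759 = 176.6 g (target 176.6 g)
Glass-mass sanity pass: the batch minus its LOI: 2000 g (summing oxide targets gives 2000 g; with the basis standing at 2000 g — a pure rounding effect).
Batch total: Σ batch = 2194 g; loss to ignition Σ batch·LOI = 193.9 g; the yield ratio, glass ÷ batch: 91.16%.

Batch per 2000 g frit:
  ZnO: 374.7 g
  dead-burnt magnesia: 318.4 g
  sodium sulfate: 33.69 g
  talc: 1096 g
  borax-5: 371.1 g
Total batch = 2194 g; LOI loss = 193.9 g; yield = 91.16%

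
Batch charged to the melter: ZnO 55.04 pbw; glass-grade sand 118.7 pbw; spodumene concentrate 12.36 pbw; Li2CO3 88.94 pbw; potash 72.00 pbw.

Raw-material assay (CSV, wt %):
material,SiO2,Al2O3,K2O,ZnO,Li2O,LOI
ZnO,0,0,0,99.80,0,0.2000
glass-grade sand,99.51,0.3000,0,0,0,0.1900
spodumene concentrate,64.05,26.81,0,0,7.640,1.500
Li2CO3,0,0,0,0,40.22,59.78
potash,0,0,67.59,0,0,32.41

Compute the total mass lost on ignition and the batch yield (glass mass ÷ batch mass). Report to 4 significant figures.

All internal work runs at full precision all the way through; working values are displayed, with 4-significant-figure rounding, on the page — every reported number undergoes a single rounding. The derived quantities, including totals, LOI, yield, the five compositions, glass mass, are recomputed from the weighed amounts per 270.0 pbw of glass in full float precision as they appear in either problem or answer.
Each material's LOI contribution:
  ZnO: 55.04 × 0.002000 = 0.1101 pbw
  glass-grade sand: 118.7 × 0.001900 = 0.2255 pbw
  spodumene concentrate: 12.36 × 0.01500 = 0.1854 pbw
  Li2CO3: 88.94 × 0.5978 = 53.17 pbw
  potash: 72.00 × 0.3241 = 23.34 pbw
Total LOI = 77.02 pbw
Glass = batch − LOI = 347.0 − 77.02 = 270.0 pbw

LOI loss = 77.02 pbw; glass = 270.0 pbw; yield = 77.81%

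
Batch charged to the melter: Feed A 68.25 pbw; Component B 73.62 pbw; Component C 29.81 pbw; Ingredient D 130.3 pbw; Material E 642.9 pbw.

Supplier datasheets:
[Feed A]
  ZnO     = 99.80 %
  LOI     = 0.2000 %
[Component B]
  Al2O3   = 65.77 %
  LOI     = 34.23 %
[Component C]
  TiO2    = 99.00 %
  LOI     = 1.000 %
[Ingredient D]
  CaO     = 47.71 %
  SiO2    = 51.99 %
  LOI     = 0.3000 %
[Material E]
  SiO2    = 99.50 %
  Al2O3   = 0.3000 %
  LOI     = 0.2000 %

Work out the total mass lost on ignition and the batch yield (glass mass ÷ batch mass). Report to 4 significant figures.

Intermediates are shown rounded to four significant digits on the page. The whole derivation maintains full precision throughout; every reported figure is rounded once only; derived quantities are rebuilt in full precision (five oxide percentages, LOI, the yield, the totals, net glass mass) using the weight values per 917.6 pbw of glass as written in the problem or answer text.
Ignition loss by material:
  Feed A: 68.25 × 0.002000 = 0.1365 pbw
  Component B: 73.62 × 0.3423 = 25.20 pbw
  Component C: 29.81 × 0.01000 = 0.2981 pbw
  Ingredient D: 130.3 × 0.003000 = 0.3909 pbw
  Material E: 642.9 × 0.002000 = 1.286 pbw
Total LOI = 27.31 pbw
Glass = batch − LOI = 944.9 − 27.31 = 917.6 pbw

LOI loss = 27.31 pbw; glass = 917.6 pbw; yield = 97.11%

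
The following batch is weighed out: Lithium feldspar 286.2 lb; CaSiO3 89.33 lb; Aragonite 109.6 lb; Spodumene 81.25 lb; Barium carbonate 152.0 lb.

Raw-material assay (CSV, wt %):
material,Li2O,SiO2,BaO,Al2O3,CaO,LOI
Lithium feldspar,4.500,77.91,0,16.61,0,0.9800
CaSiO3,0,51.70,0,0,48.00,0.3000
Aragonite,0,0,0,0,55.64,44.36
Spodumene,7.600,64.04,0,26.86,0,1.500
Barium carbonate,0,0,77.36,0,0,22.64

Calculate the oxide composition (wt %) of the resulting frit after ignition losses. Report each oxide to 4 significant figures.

Glass mass = 631.1 lb (batch 718.4 − LOI 87.32).
Composition: Li2O 3.019%, SiO2 50.90%, BaO 18.63%, Al2O3 10.99%, CaO 16.46%

The whole derivation keeps full float precision throughout — in-progress results are printed, rounded to 4 significant digits, alongside each step. Each reported value receives exactly one rounding — the derived quantities, which include yield, net glass mass, totals, five oxide percentages, LOI, are carried in full float precision, as quoted within the question or the answer, using the weight values at 631.1 lb of glass.
Delivered oxide masses:
  Li2O: 286.2·0.04500 + 81.25·0.07600 = 19.05 lb
  SiO2: 286.2·0.7791 + 89.33·0.5170 + 81.25·0.6404 = 321.2 lb
  BaO: 152.0·0.7736 = 117.6 lb
  Al2O3: 286.2·0.1661 + 81.25·0.2686 = 69.36 lb
  CaO: 89.33·0.4800 + 109.6·0.5564 = 103.9 lb
LOI: 286.2·0.009800 + 89.33·0.003000 + 109.6·0.4436 + 81.25·0.01500 + 152.0·0.2264 = 87.32 lb
Glass = total batch minus LOI = 718.4 − 87.32 = 631.1 lb (the oxide masses sum to this)
wt % = 100 × oxide mass / glass mass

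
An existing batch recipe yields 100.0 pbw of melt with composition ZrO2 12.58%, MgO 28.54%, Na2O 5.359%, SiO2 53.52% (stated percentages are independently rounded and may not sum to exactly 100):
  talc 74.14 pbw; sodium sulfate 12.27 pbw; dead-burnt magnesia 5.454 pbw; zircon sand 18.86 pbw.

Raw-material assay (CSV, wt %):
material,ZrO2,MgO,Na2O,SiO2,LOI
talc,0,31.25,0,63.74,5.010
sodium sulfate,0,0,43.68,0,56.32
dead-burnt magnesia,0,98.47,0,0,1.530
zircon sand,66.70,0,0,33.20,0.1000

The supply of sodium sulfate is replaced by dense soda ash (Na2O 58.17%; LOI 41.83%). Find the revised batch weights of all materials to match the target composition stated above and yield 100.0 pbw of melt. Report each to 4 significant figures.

Every computation maintains full precision in every operation. Intermediates appear (rounded to 4 significant digits) between the steps. Exactly one rounding lands on each reported figure. All derived quantities, including four oxide percentages, glass mass, yield, totals, ignition loss, are rebuilt from the weighed amounts on 100.0 pbw of glass in exact precision as written in either problem or answer.
Oxide-by-oxide targets in 100.0 pbw melt:
  ZrO2: 12.58% × 100.0 = 12.58 pbw
  MgO: 28.54% × 100.0 = 28.54 pbw
  Na2O: 5.359% × 100.0 = 5.359 pbw
  SiO2: 53.52% × 100.0 = 53.52 pbw
Sums-versus-targets review applying the batch weights above, per the basis as stated (delivered sums recover each target exact up to rounding of places):
  ZrO2: 18.86·0.6670 = 12.58 pbw (target 12.58 pbw)
  MgO: 74.14·0.3125 + 5.454·0.9847 = 28.54 pbw (target 28.54 pbw)
  Na2O: 9.213·0.5817 = 5.359 pbw (target 5.359 pbw)
  SiO2: 74.14·0.6374 + 18.86·0.3320 = 53.52 pbw (target 53.52 pbw)
Glass mass check: batch Σ − ignition loss = 100.0 pbw (targets for the oxides total 100.0 pbw; the stated basis being 100.0 pbw — a pure rounding effect).
Adding the batch up: Σ batch = 107.7 pbw; ignition loss, Σ(batch × LOI) = 7.671 pbw; glass ÷ batch gives a yield of 92.88%.

Revised batch per 100.0 pbw melt:
  talc: 74.14 pbw
  dense soda ash: 9.213 pbw
  dead-burnt magnesia: 5.454 pbw
  zircon sand: 18.86 pbw
Total batch = 107.7 pbw; LOI loss = 7.671 pbw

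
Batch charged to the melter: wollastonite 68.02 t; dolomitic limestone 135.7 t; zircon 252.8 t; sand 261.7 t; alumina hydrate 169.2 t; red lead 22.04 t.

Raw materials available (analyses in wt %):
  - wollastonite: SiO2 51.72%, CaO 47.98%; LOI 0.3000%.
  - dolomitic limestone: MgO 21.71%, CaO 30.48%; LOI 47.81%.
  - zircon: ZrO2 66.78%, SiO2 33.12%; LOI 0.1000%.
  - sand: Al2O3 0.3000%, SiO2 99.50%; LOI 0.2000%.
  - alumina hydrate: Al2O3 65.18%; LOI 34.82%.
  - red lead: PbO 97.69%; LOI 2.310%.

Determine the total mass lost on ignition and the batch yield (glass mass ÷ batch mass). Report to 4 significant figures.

Intermediates are displayed rounded off to 4 significant digits within the worked lines; all internal work runs at full precision at each step — each reported figure takes exactly one rounding — the derived quantities are recomputed from the batch weights for 784.2 t of glass in full float precision (net glass mass, ignition loss, six oxide percentages, yield, totals), as given in either problem or answer.
Ignition loss by material:
  wollastonite: 68.02 × 0.003000 = 0.2041 t
  dolomitic limestone: 135.7 × 0.4781 = 64.88 t
  zircon: 252.8 × 0.001000 = 0.2528 t
  sand: 261.7 × 0.002000 = 0.5234 t
  alumina hydrate: 169.2 × 0.3482 = 58.92 t
  red lead: 22.04 × 0.02310 = 0.5091 t
Total LOI = 125.3 t
Glass = batch − LOI = 909.5 − 125.3 = 784.2 t

LOI loss = 125.3 t; glass = 784.2 t; yield = 86.22%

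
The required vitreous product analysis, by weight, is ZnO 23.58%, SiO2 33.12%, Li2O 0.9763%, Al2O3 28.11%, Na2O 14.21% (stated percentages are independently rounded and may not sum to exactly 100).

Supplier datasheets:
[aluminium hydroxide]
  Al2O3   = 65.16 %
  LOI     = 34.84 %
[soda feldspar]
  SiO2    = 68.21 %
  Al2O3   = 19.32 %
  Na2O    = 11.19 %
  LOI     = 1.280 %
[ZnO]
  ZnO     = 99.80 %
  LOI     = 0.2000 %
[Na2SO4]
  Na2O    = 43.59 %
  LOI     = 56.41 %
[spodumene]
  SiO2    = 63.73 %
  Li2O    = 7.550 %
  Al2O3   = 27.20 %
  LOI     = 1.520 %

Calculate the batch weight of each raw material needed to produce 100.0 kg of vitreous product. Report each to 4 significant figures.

Batch per 100.0 kg vitreous product:
  aluminium hydroxide: 26.93 kg
  soda feldspar: 36.47 kg
  ZnO: 23.63 kg
  Na2SO4: 23.24 kg
  spodumene: 12.93 kg
Total batch = 123.2 kg; LOI loss = 23.20 kg; yield = 81.17%

Every computation holds exact precision in every operation. Values along the way are displayed, rounded to 4 significant figures, as written. Exactly one rounding is applied to every reported result; all derived quantities are recomputed in full precision (net glass mass, the totals, the five compositions, the yield, ignition loss) starting from the weights at 100.0 kg of glass as quoted within the problem or answer text.
Oxide mass targets, per 100.0 kg vitreous product:
  ZnO: 23.58% × 100.0 = 23.58 kg
  SiO2: 33.12% × 100.0 = 33.12 kg
  Li2O: 0.9763% × 100.0 = 0.9763 kg
  Al2O3: 28.11% × 100.0 = 28.11 kg
  Na2O: 14.21% × 100.0 = 14.21 kg
A balance pass over the oxides, with the batch weights as given, versus the basis set out (delivered sums recover each target once rounding is allowed for):
  ZnO: 23.63·0.9980 = 23.58 kg (target 23.58 kg)
  SiO2: 36.47·0.6821 + 12.93·0.6373 = 33.12 kg (target 33.12 kg)
  Li2O: 12.93·0.07550 = 0.9762 kg (target 0.9763 kg)
  Al2O3: 26.93·0.6516 + 36.47·0.1932 + 12.93·0.2720 = 28.11 kg (target 28.11 kg)
  Na2O: 36.47·0.1119 + 23.24·0.4359 = 14.21 kg (target 14.21 kg)
The glass-mass cross-check: whole batch net of LOI = 100.0 kg (the Σ of target masses is 100.0 kg; versus the stated basis of 100.0 kg — rounding explains the deltas).
Whole-batch sum: Σ batch = 123.2 kg; LOI loss = Σ batch·LOI = 23.20 kg; as yield: glass ÷ batch → 81.17%.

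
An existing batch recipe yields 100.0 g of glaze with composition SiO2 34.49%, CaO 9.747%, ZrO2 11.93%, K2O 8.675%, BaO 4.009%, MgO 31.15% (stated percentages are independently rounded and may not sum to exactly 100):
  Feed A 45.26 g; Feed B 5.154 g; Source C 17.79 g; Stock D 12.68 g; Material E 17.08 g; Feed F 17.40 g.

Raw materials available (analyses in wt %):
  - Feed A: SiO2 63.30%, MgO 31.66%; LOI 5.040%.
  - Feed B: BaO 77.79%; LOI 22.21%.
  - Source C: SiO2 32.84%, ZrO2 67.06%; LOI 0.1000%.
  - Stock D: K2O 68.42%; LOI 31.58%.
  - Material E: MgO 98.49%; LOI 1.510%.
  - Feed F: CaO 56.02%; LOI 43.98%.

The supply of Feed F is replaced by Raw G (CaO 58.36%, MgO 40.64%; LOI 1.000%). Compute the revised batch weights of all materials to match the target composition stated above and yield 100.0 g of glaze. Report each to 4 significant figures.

Every computation runs at exact precision through every step; mid-chain values are rounded to four significant digits as shown. Each reported figure carries a single rounding — all derived quantities (the totals, the yield, six oxide percentages, glass mass, LOI) are rebuilt at full float precision starting from the weights on 100.0 g of glass as quoted within problem or answer.
Oxide-by-oxide targets in 100.0 g glaze:
  SiO2: 34.49% × 100.0 = 34.49 g
  CaO: 9.747% × 100.0 = 9.747 g
  ZrO2: 11.93% × 100.0 = 11.93 g
  K2O: 8.675% × 100.0 = 8.675 g
  BaO: 4.009% × 100.0 = 4.009 g
  MgO: 31.15% × 100.0 = 31.15 g
Balance tally, oxide-wise, on the weights just shown, on the stated basis (every target is met by its sum modulo rounding of the values):
  SiO2: 45.26·0.6330 + 17.79·0.3284 = 34.49 g (target 34.49 g)
  CaO: 16.70·0.5836 = 9.746 g (target 9.747 g)
  ZrO2: 17.79·0.6706 = 11.93 g (target 11.93 g)
  K2O: 12.68·0.6842 = 8.676 g (target 8.675 g)
  BaO: 5.154·0.7779 = 4.009 g (target 4.009 g)
  MgO: 45.26·0.3166 + 10.19·0.9849 + 16.70·0.4064 = 31.15 g (target 31.15 g)
Auditing the glass mass value: Σ batch − LOI loss = 100.0 g (summing oxide targets gives 100.0 g; against the stated basis, 100.0 g — any gap is answer rounding).
Batch total: Σ batch = 107.8 g; loss to ignition Σ batch·LOI = 7.769 g; glass ÷ batch gives a yield of 92.79%.

Revised batch per 100.0 g glaze:
  Feed A: 45.26 g
  Feed B: 5.154 g
  Source C: 17.79 g
  Stock D: 12.68 g
  Material E: 10.19 g
  Raw G: 16.70 g
Total batch = 107.8 g; LOI loss = 7.769 g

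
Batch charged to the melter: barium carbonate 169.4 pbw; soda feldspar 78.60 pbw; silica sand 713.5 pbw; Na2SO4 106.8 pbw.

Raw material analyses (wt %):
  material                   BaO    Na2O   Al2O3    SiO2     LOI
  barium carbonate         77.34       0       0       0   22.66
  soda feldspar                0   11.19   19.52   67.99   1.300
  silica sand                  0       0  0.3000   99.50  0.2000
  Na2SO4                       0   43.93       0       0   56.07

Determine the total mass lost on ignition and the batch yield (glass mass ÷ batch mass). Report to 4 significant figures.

LOI loss = 100.7 pbw; glass = 967.6 pbw; yield = 90.57%

Intermediates appear with 4-significant-digit rounding within the worked lines. All arithmetic keeps full precision throughout — every reported result takes a single rounding — all derived quantities, which include the totals, the yield, ignition loss, the four compositions, net glass mass, are recomputed in full float precision, as set out in question or answer, from the weighed amounts for 967.6 pbw of glass.
Ignition loss by material:
  barium carbonate: 169.4 × 0.2266 = 38.39 pbw
  soda feldspar: 78.60 × 0.01300 = 1.022 pbw
  silica sand: 713.5 × 0.002000 = 1.427 pbw
  Na2SO4: 106.8 × 0.5607 = 59.88 pbw
Total LOI = 100.7 pbw
Glass = batch − LOI = 1068 − 100.7 = 967.6 pbw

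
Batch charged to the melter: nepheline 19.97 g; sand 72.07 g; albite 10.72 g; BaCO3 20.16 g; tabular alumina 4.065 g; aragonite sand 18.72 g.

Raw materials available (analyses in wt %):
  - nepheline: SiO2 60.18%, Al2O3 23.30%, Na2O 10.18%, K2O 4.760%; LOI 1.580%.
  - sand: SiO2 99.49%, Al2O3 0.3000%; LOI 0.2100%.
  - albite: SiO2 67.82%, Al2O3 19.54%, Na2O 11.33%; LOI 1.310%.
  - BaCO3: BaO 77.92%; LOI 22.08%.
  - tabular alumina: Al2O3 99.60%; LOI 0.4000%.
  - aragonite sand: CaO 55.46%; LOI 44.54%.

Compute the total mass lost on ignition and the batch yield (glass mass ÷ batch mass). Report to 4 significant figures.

Working values appear, rounded to 4 significant digits, across the worked steps — each numeric step maintains exact precision at each step; every reported number includes exactly one rounding; the derived quantities are rebuilt in full float precision (glass mass, the totals, LOI, yield, six oxide percentages) starting from the weights at 132.3 g of glass exactly as printed in the problem or the answer.
Each material's LOI contribution:
  nepheline: 19.97 × 0.01580 = 0.3155 g
  sand: 72.07 × 0.002100 = 0.1513 g
  albite: 10.72 × 0.01310 = 0.1404 g
  BaCO3: 20.16 × 0.2208 = 4.451 g
  tabular alumina: 4.065 × 0.004000 = 0.01626 g
  aragonite sand: 18.72 × 0.4454 = 8.338 g
Total LOI = 13.41 g
Glass = batch − LOI = 145.7 − 13.41 = 132.3 g

LOI loss = 13.41 g; glass = 132.3 g; yield = 90.79%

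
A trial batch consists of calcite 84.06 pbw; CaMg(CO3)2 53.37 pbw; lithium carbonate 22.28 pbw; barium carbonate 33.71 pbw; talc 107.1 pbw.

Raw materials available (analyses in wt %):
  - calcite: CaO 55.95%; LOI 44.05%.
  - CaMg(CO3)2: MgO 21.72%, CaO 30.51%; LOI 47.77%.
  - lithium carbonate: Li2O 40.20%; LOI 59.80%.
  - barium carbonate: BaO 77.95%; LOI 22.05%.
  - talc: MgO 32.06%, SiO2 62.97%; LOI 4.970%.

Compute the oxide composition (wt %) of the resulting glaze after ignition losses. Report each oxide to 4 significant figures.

Mid-chain values appear, with 4-significant-digit rounding, alongside each step — exact precision is maintained in all steps; every reported figure is rounded once only — all derived quantities, which include LOI, five oxide percentages, glass mass, yield, the totals, are computed at full float precision, as they appear in the problem or the answer, from the batch weights on 211.9 pbw of glass.
What the batch supplies per oxide:
  BaO: 33.71·0.7795 = 26.28 pbw
  MgO: 53.37·0.2172 + 107.1·0.3206 = 45.93 pbw
  SiO2: 107.1·0.6297 = 67.44 pbw
  Li2O: 22.28·0.4020 = 8.957 pbw
  CaO: 84.06·0.5595 + 53.37·0.3051 = 63.31 pbw
LOI: 84.06·0.4405 + 53.37·0.4777 + 22.28·0.5980 + 33.71·0.2205 + 107.1·0.04970 = 88.60 pbw
The glass mass, total less LOI, = 300.5 − 88.60 = 211.9 pbw (equal to the oxide-mass sum)
oxide / glass × 100 gives the wt %

Glass mass = 211.9 pbw (batch 300.5 − LOI 88.60).
Composition: BaO 12.40%, MgO 21.67%, SiO2 31.82%, Li2O 4.226%, CaO 29.88%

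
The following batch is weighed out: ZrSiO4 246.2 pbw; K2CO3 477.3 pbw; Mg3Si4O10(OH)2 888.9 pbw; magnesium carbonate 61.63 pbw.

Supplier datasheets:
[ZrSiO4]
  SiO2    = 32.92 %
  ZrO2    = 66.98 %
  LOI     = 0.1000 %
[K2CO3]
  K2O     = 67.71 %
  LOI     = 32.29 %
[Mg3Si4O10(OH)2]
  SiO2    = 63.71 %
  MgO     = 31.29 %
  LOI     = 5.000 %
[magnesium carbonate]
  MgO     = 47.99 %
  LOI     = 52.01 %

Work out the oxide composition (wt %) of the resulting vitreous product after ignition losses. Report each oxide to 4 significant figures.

Glass mass = 1443 pbw (batch 1674 − LOI 230.9).
Composition: SiO2 44.86%, K2O 22.39%, ZrO2 11.43%, MgO 21.32%

Rounding to four significant figures extends to every intermediate as printed. All arithmetic runs at full float precision through the solve; every reported figure takes just one rounding — the derived quantities, including net glass mass, the yield, four oxide percentages, LOI, the totals, are re-derived using the weight values for 1443 pbw of glass at full float precision as written in problem or answer.
Delivered oxide masses:
  SiO2: 246.2·0.3292 + 888.9·0.6371 = 647.4 pbw
  K2O: 477.3·0.6771 = 323.2 pbw
  ZrO2: 246.2·0.6698 = 164.9 pbw
  MgO: 888.9·0.3129 + 61.63·0.4799 = 307.7 pbw
LOI: 246.2·0.001000 + 477.3·0.3229 + 888.9·0.05000 + 61.63·0.5201 = 230.9 pbw
batch − LOI leaves glass = 1674 − 230.9 = 1443 pbw (= the summed oxide contributions)
wt % = oxide mass / glass mass × 100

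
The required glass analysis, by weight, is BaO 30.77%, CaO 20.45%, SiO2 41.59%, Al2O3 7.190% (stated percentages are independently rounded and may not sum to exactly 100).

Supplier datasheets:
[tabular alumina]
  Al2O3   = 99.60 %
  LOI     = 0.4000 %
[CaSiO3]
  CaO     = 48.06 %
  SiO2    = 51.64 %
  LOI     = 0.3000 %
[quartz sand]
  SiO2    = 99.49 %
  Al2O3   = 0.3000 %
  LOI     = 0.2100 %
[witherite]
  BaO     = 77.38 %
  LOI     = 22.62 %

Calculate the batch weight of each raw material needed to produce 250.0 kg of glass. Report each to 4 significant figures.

Batch per 250.0 kg glass:
  tabular alumina: 17.90 kg
  CaSiO3: 106.4 kg
  quartz sand: 49.29 kg
  witherite: 99.41 kg
Total batch = 273.0 kg; LOI loss = 22.98 kg; yield = 91.58%

Every computation carries exact precision in all steps; working values appear (rounded to four significant figures) in the working — exactly one rounding goes into every reported result. All derived quantities, including the yield, ignition loss, four oxide percentages, the totals, net glass mass, are re-derived starting from the weights per 250.0 kg of glass in exact precision as quoted within the problem or the answer.
Oxide mass targets, per 250.0 kg glass:
  BaO: 30.77% × 250.0 = 76.92 kg
  CaO: 20.45% × 250.0 = 51.12 kg
  SiO2: 41.59% × 250.0 = 104.0 kg
  Al2O3: 7.190% × 250.0 = 17.98 kg
Verifying the oxide balance from the weights as reported, per the basis as stated (each sum matches its target mass net of answer rounding effects):
  BaO: 99.41·0.7738 = 76.92 kg (target 76.92 kg)
  CaO: 106.4·0.4806 = 51.14 kg (target 51.12 kg)
  SiO2: 106.4·0.5164 + 49.29·0.9949 = 104.0 kg (target 104.0 kg)
  Al2O3: 17.90·0.9960 + 49.29·0.003000 = 17.98 kg (target 17.98 kg)
Consistency of the glass mass: Σ batch − LOI loss = 250.0 kg (oxide target masses add up to 250.0 kg; basis as stated: 250.0 kg — deltas are rounding alone).
Whole-batch sum: Σ batch = 273.0 kg; LOI removed, Σ of batch·LOI: 22.98 kg; yield, glass over the total, = 91.58%.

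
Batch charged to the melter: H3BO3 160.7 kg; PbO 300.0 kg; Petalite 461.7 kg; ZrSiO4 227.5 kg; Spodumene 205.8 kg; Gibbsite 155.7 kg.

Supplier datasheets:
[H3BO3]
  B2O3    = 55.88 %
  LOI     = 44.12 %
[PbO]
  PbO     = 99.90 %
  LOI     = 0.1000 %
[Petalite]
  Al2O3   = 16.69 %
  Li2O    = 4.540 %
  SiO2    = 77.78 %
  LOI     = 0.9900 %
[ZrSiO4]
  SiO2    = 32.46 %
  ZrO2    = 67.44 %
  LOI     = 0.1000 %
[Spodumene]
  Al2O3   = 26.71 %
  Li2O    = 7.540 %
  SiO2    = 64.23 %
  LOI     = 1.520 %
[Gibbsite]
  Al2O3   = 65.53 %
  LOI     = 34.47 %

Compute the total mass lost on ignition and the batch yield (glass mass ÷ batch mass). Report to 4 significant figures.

LOI loss = 132.8 kg; glass = 1379 kg; yield = 91.21%

Values along the way are shown rounded off to 4 significant digits in the working — the working math runs at full float precision at each step — each reported number includes exactly one rounding. The derived quantities are computed using the weight values for 1379 kg of glass in full precision (ignition loss, glass mass, the yield, the six compositions, totals), precisely as stated by either problem or answer.
Per-material ignition loss:
  H3BO3: 160.7 × 0.4412 = 70.90 kg
  PbO: 300.0 × 0.001000 = 0.3000 kg
  Petalite: 461.7 × 0.009900 = 4.571 kg
  ZrSiO4: 227.5 × 0.001000 = 0.2275 kg
  Spodumene: 205.8 × 0.01520 = 3.128 kg
  Gibbsite: 155.7 × 0.3447 = 53.67 kg
Total LOI = 132.8 kg
Glass = batch − LOI = 1511 − 132.8 = 1379 kg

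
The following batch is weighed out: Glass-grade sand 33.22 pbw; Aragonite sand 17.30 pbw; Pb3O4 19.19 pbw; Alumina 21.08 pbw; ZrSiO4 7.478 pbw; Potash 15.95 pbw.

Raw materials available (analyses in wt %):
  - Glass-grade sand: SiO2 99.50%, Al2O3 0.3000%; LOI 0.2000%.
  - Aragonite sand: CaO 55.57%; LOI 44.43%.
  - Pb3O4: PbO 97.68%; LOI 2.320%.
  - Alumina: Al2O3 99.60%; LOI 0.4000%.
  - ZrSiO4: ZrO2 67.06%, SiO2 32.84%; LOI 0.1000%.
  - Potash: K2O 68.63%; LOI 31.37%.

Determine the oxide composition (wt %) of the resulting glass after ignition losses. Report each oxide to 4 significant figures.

Glass mass = 100.9 pbw (batch 114.2 − LOI 13.29).
Composition: K2O 10.85%, ZrO2 4.969%, SiO2 35.18%, Al2O3 20.90%, CaO 9.526%, PbO 18.57%

Intermediates are shown rounded off to 4 significant digits at each printed step; the working math maintains full float precision in all steps; a single rounding produces each reported value; derived quantities (the totals, LOI, six oxide percentages, net glass mass, yield) are computed in full float precision from the batch weights per 100.9 pbw of glass, precisely as stated by either problem or answer.
Oxide-by-oxide delivered mass:
  K2O: 15.95·0.6863 = 10.95 pbw
  ZrO2: 7.478·0.6706 = 5.015 pbw
  SiO2: 33.22·0.9950 + 7.478·0.3284 = 35.51 pbw
  Al2O3: 33.22·0.003000 + 21.08·0.9960 = 21.10 pbw
  CaO: 17.30·0.5557 = 9.614 pbw
  PbO: 19.19·0.9768 = 18.74 pbw
LOI: 33.22·0.002000 + 17.30·0.4443 + 19.19·0.02320 + 21.08·0.004000 + 7.478·0.001000 + 15.95·0.3137 = 13.29 pbw
Glass = total batch minus LOI = 114.2 − 13.29 = 100.9 pbw (= Σ oxide masses)
wt % = oxide mass / glass mass × 100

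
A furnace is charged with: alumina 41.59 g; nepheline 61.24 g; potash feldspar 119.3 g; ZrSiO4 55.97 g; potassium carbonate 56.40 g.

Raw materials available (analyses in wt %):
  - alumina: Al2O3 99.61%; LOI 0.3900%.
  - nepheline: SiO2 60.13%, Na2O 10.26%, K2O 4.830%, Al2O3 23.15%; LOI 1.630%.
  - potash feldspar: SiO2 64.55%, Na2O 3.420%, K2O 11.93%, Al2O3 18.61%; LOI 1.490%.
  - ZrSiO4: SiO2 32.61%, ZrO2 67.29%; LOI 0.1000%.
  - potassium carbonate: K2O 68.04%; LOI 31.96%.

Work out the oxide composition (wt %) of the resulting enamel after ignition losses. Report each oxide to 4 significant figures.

Every computation keeps exact precision end to end. Values along the way are printed rounded to 4 significant digits within the worked lines — each reported result is rounded a single time. All derived quantities (the five compositions, net glass mass, the totals, LOI, the yield) are rebuilt in full float precision using the weight values at 313.5 g of glass exactly as shown in either problem or answer.
Mass of each oxide from the mix:
  SiO2: 61.24·0.6013 + 119.3·0.6455 + 55.97·0.3261 = 132.1 g
  ZrO2: 55.97·0.6729 = 37.66 g
  Na2O: 61.24·0.1026 + 119.3·0.03420 = 10.36 g
  K2O: 61.24·0.04830 + 119.3·0.1193 + 56.40·0.6804 = 55.56 g
  Al2O3: 41.59·0.9961 + 61.24·0.2315 + 119.3·0.1861 = 77.81 g
LOI: 41.59·0.003900 + 61.24·0.01630 + 119.3·0.01490 + 55.97·0.001000 + 56.40·0.3196 = 21.02 g
Resulting glass, batch − LOI: 334.5 − 21.02 = 313.5 g (equal to the oxide-mass sum)
percent by weight: oxide/glass ×100

Glass mass = 313.5 g (batch 334.5 − LOI 21.02).
Composition: SiO2 42.13%, ZrO2 12.01%, Na2O 3.306%, K2O 17.73%, Al2O3 24.82%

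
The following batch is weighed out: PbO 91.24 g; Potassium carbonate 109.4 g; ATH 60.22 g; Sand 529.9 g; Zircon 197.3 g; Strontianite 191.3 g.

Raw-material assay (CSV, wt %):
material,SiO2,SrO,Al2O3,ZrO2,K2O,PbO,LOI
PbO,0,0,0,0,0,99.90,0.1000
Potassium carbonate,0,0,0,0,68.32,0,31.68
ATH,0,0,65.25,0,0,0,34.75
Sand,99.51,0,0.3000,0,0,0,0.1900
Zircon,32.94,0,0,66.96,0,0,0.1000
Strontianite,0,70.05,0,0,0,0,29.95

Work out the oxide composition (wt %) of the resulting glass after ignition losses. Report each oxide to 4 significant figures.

Glass mass = 1065 g (batch 1179 − LOI 114.2).
Composition: SiO2 55.60%, SrO 12.58%, Al2O3 3.838%, ZrO2 12.40%, K2O 7.017%, PbO 8.557%

The intermediate values are printed with 4-significant-digit rounding as written. All internal work maintains full float precision at each step. Every reported figure is rounded exactly once. The derived quantities, which include glass mass, LOI, the totals, six oxide percentages, the yield, are carried in full float precision, as quoted within the problem or answer text, using the weight values for 1065 g of glass.
Per-oxide mass from batch:
  SiO2: 529.9·0.9951 + 197.3·0.3294 = 592.3 g
  SrO: 191.3·0.7005 = 134.0 g
  Al2O3: 60.22·0.6525 + 529.9·0.003000 = 40.88 g
  ZrO2: 197.3·0.6696 = 132.1 g
  K2O: 109.4·0.6832 = 74.74 g
  PbO: 91.24·0.9990 = 91.15 g
LOI: 91.24·0.001000 + 109.4·0.3168 + 60.22·0.3475 + 529.9·0.001900 + 197.3·0.001000 + 191.3·0.2995 = 114.2 g
batch − LOI leaves glass = 1179 − 114.2 = 1065 g (matching Σ of the oxides)
each wt % is 100 × oxide ÷ glass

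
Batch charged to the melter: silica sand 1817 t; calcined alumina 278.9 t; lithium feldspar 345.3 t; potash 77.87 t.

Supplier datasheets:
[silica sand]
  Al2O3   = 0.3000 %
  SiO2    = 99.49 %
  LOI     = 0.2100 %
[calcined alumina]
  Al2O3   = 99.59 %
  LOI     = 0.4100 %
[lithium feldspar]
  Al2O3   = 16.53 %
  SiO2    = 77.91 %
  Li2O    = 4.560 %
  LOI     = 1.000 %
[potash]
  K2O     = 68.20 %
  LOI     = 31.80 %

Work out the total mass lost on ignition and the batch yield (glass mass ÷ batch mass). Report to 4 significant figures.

The intermediate values are shown rounded to four significant digits as written. Each numeric step keeps full precision from first step to last. A single rounding completes each reported figure; the derived quantities are computed in exact precision (glass mass, yield, totals, four oxide percentages, LOI) using the weight values per 2486 t of glass exactly as shown in the problem or the answer.
Per-material ignition loss:
  silica sand: 1817 × 0.002100 = 3.816 t
  calcined alumina: 278.9 × 0.004100 = 1.143 t
  lithium feldspar: 345.3 × 0.01000 = 3.453 t
  potash: 77.87 × 0.3180 = 24.76 t
Total LOI = 33.17 t
Glass = batch − LOI = 2519 − 33.17 = 2486 t

LOI loss = 33.17 t; glass = 2486 t; yield = 98.68%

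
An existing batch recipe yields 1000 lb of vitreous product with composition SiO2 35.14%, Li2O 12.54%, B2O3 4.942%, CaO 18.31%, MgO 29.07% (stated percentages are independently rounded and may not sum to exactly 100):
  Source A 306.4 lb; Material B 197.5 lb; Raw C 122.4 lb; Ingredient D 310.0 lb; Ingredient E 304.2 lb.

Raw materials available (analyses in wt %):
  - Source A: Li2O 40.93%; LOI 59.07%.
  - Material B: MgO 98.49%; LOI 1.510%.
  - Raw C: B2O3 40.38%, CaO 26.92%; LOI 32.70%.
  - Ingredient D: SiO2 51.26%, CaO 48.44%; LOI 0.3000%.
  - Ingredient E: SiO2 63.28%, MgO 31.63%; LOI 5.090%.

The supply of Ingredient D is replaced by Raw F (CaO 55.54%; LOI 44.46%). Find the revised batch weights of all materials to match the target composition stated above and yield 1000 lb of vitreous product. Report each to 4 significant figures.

Revised batch per 1000 lb vitreous product:
  Source A: 306.4 lb
  Material B: 116.8 lb
  Raw C: 122.4 lb
  Raw F: 270.4 lb
  Ingredient E: 555.3 lb
Total batch = 1371 lb; LOI loss = 371.3 lb

In-progress results are shown with 4-significant-digit rounding alongside each step; all internal work carries full precision through the solve — each reported value is rounded exactly once; the derived quantities (ignition loss, yield, glass mass, totals, five oxide percentages) are computed from the batch weights on 1000 lb of glass in full float precision as they appear in problem or answer.
Target masses of each oxide per 1000 lb vitreous product:
  SiO2: 35.14% × 1000 = 351.4 lb
  Li2O: 12.54% × 1000 = 125.4 lb
  B2O3: 4.942% × 1000 = 49.42 lb
  CaO: 18.31% × 1000 = 183.1 lb
  MgO: 29.07% × 1000 = 290.7 lb
Per-oxide balance check per the reported batch figures, per the basis as stated (sum by sum, the targets are met exact up to rounding of places):
  SiO2: 555.3·0.6328 = 351.4 lb (target 351.4 lb)
  Li2O: 306.4·0.4093 = 125.4 lb (target 125.4 lb)
  B2O3: 122.4·0.4038 = 49.43 lb (target 49.42 lb)
  CaO: 122.4·0.2692 + 270.4·0.5554 = 183.1 lb (target 183.1 lb)
  MgO: 116.8·0.9849 + 555.3·0.3163 = 290.7 lb (target 290.7 lb)
Glass-mass bookkeeping: batch total minus LOI = 1000 lb (per-oxide target masses sum to 1000 lb; stated basis 1000 lb — a pure rounding effect).
Batch total: Σ batch = 1371 lb; loss to ignition Σ batch·LOI = 371.3 lb; glass ÷ batch gives a yield of 72.93%.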